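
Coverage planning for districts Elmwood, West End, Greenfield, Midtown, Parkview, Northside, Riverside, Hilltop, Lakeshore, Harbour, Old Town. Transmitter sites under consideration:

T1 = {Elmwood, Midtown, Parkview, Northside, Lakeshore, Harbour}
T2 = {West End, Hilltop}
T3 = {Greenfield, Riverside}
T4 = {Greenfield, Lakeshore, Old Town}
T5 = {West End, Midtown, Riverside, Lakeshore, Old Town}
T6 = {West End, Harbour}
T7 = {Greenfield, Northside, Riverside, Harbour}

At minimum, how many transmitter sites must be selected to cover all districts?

T1, T2, T3, T4 together cover {Elmwood, West End, Greenfield, Midtown, Parkview, Northside, Riverside, Hilltop, Lakeshore, Harbour, Old Town} — every district.
No 3 of the 7 transmitter sites cover everything (all 35 triples fall short), so 4 is minimum.

4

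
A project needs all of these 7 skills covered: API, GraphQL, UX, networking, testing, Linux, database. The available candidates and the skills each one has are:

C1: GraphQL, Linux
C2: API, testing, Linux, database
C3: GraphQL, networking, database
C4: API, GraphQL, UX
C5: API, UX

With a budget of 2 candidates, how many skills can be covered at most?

6

Choosing C2, C3 covers {API, GraphQL, networking, testing, Linux, database} — 6 skills.
No choice of 2 candidates does better; here UX is left uncovered.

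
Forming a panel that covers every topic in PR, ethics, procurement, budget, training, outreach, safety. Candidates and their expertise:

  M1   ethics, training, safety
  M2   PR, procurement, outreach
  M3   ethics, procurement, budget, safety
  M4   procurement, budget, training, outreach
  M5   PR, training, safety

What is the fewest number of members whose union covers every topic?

3

M1, M2, M3 together cover {PR, ethics, procurement, budget, training, outreach, safety} — every topic.
No 2 of the 5 members cover everything (all 10 pairs fall short), so 3 is minimum.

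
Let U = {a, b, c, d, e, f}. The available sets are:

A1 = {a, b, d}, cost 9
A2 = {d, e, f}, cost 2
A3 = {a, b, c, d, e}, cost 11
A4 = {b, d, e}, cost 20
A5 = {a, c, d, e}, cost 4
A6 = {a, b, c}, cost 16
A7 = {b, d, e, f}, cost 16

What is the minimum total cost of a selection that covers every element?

A2, A3 cover every element at cost 2 + 11 = 13.
Any cover uses at least 2 sets; among all covering selections none totals below 13.
Greedy by coverage-per-cost would pick A2, A5, A1 for 15 — worse than the optimum 13.

13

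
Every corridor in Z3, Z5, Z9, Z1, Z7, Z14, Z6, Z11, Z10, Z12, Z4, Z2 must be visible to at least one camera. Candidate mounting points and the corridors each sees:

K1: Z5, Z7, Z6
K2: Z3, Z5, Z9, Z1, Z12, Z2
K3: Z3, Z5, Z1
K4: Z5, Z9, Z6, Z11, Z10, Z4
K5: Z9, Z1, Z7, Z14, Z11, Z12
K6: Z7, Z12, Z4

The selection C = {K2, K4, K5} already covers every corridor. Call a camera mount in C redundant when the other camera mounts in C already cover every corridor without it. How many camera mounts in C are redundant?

0

Drop K2: Z3, Z2 uncovered — not redundant.
Drop K4: Z6, Z10, Z4 uncovered — not redundant.
Drop K5: Z7, Z14 uncovered — not redundant.
None of the camera mounts in C is redundant.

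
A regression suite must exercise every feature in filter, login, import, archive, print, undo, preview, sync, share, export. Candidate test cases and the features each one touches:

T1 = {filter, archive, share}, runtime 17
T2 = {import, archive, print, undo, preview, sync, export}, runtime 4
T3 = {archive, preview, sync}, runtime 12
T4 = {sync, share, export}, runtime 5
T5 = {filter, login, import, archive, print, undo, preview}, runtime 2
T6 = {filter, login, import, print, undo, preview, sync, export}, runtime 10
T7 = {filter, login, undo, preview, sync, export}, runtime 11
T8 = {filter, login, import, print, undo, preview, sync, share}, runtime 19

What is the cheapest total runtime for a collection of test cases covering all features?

T4, T5 cover every feature at runtime 5 + 2 = 7.
Any cover uses at least 2 test cases; among all covering selections none totals below 7.

7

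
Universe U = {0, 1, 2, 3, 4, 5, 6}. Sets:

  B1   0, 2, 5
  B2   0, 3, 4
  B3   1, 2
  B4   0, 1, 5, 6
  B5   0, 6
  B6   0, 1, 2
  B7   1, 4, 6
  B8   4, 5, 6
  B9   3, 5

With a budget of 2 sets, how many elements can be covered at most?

Choosing B1, B7 covers {0, 1, 2, 4, 5, 6} — 6 elements.
No choice of 2 sets does better; here 3 is left uncovered.

6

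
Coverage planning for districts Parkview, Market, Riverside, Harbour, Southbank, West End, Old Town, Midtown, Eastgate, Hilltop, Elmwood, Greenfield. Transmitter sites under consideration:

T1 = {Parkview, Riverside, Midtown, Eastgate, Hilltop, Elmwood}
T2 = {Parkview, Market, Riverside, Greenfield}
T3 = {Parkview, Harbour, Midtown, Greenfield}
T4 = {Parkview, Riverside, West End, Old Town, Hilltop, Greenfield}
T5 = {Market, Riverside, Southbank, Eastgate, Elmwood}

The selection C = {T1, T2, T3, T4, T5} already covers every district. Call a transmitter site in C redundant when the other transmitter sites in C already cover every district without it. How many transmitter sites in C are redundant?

Drop T1: the rest still cover every district — redundant.
Drop T2: the rest still cover every district — redundant.
Drop T3: Harbour uncovered — not redundant.
Drop T4: West End, Old Town uncovered — not redundant.
Drop T5: Southbank uncovered — not redundant.
2 redundant: T1, T2.

2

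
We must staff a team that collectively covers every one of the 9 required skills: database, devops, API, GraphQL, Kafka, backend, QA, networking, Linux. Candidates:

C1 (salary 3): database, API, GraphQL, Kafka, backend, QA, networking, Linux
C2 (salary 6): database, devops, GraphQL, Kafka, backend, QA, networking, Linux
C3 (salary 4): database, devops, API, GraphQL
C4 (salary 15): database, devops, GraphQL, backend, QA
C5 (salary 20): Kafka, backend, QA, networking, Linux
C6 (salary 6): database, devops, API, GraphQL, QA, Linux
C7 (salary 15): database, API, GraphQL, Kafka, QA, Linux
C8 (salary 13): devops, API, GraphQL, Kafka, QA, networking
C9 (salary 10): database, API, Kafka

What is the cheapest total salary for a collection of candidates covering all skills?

C1, C3 cover every skill at salary 3 + 4 = 7.
Any cover uses at least 2 candidates; among all covering selections none totals below 7.

7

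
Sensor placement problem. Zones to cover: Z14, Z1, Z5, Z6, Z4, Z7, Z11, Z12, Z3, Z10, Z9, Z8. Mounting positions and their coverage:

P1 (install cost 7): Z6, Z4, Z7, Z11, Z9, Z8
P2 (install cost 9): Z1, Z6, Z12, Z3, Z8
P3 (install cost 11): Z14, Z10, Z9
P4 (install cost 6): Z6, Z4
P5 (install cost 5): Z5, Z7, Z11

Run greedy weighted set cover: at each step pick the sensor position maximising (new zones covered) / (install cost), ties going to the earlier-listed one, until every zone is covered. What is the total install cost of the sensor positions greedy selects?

Pick 1: P1 adds 6 new (Z6, Z4, Z7, Z11, Z9, Z8) at install cost 7 (ratio 6/7).
Pick 2: P2 adds 3 new (Z1, Z12, Z3) at install cost 9 (ratio 3/9).
Pick 3: P5 adds 1 new (Z5) at install cost 5 (ratio 1/5).
Pick 4: P3 adds 2 new (Z14, Z10) at install cost 11 (ratio 2/11).
Greedy total install cost: 7 + 9 + 5 + 11 = 32. (The true optimum is 31, so greedy overshoots here.)

32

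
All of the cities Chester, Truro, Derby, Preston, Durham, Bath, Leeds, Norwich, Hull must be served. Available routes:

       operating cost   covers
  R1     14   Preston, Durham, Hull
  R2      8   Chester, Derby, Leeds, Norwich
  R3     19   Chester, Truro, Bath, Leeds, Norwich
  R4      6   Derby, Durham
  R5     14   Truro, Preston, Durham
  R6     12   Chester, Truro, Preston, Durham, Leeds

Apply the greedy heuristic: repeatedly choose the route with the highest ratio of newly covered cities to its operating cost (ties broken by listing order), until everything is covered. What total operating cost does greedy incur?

53

Pick 1: R2 adds 4 new (Chester, Derby, Leeds, Norwich) at operating cost 8 (ratio 4/8).
Pick 2: R6 adds 3 new (Truro, Preston, Durham) at operating cost 12 (ratio 3/12).
Pick 3: R1 adds 1 new (Hull) at operating cost 14 (ratio 1/14).
Pick 4: R3 adds 1 new (Bath) at operating cost 19 (ratio 1/19).
Greedy total operating cost: 8 + 12 + 14 + 19 = 53. (The true optimum is 39, so greedy overshoots here.)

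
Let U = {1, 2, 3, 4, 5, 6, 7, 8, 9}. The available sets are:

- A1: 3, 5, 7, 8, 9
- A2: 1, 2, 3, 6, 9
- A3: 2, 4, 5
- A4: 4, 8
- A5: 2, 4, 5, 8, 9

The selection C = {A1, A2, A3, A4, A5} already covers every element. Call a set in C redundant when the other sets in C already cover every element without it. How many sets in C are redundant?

Drop A1: 7 uncovered — not redundant.
Drop A2: 1, 6 uncovered — not redundant.
Drop A3: the rest still cover every element — redundant.
Drop A4: the rest still cover every element — redundant.
Drop A5: the rest still cover every element — redundant.
3 redundant: A3, A4, A5.

3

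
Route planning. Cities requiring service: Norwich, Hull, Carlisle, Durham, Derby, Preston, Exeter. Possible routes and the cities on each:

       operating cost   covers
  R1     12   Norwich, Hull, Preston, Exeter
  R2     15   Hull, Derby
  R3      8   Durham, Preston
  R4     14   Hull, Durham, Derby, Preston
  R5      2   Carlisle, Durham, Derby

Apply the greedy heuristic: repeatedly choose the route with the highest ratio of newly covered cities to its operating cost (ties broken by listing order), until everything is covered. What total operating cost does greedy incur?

Pick 1: R5 adds 3 new (Carlisle, Durham, Derby) at operating cost 2 (ratio 3/2).
Pick 2: R1 adds 4 new (Norwich, Hull, Preston, Exeter) at operating cost 12 (ratio 4/12).
Greedy total operating cost: 2 + 12 = 14.

14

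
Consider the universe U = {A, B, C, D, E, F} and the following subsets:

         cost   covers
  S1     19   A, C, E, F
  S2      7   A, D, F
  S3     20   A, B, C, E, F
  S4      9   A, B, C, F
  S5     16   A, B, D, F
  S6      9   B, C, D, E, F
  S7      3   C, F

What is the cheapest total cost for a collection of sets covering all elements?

16

S2, S6 cover every element at cost 7 + 9 = 16.
Any cover uses at least 2 sets; among all covering selections none totals below 16.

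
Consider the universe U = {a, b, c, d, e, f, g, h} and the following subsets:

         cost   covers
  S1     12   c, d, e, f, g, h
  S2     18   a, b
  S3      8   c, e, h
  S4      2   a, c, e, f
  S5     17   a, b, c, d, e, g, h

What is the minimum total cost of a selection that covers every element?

19

S4, S5 cover every element at cost 2 + 17 = 19.
Any cover uses at least 2 sets; among all covering selections none totals below 19.
Greedy by coverage-per-cost would pick S4, S1, S5 for 31 — worse than the optimum 19.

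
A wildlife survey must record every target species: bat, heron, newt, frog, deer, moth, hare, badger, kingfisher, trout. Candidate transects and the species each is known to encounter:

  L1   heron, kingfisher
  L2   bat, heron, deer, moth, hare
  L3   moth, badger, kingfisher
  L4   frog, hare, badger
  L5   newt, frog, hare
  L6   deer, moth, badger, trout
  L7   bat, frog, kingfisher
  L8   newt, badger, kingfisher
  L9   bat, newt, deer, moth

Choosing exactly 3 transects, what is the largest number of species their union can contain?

Choosing L1, L4, L9 covers {bat, heron, newt, frog, deer, moth, hare, badger, kingfisher} — 9 species.
No choice of 3 transects does better; here trout is left uncovered.

9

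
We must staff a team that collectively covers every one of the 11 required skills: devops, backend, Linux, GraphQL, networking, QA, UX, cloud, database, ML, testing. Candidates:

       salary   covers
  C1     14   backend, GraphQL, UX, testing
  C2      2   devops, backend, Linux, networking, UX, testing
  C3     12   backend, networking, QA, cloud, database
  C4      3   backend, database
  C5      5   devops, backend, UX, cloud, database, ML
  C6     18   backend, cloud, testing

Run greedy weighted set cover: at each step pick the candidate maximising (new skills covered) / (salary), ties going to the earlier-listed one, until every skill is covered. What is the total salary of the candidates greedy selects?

Pick 1: C2 adds 6 new (devops, backend, Linux, networking, UX, testing) at salary 2 (ratio 6/2).
Pick 2: C5 adds 3 new (cloud, database, ML) at salary 5 (ratio 3/5).
Pick 3: C3 adds 1 new (QA) at salary 12 (ratio 1/12).
Pick 4: C1 adds 1 new (GraphQL) at salary 14 (ratio 1/14).
Greedy total salary: 2 + 5 + 12 + 14 = 33.

33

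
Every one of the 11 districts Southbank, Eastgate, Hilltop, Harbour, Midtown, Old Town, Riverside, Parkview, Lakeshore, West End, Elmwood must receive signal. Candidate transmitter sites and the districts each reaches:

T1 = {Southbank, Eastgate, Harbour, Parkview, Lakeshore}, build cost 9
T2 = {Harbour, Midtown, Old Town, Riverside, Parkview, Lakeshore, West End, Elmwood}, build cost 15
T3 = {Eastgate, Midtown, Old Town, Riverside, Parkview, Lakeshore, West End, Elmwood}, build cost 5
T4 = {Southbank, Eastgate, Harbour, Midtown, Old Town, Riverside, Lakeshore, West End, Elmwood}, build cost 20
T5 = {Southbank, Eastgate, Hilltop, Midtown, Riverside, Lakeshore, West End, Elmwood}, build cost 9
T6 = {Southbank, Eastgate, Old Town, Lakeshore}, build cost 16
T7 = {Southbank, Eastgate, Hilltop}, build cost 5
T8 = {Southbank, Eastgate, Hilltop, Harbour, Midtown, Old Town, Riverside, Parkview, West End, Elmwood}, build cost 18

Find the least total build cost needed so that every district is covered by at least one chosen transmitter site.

T1, T3, T7 cover every district at build cost 9 + 5 + 5 = 19.
Any cover uses at least 2 transmitter sites; among all covering selections none totals below 19.

19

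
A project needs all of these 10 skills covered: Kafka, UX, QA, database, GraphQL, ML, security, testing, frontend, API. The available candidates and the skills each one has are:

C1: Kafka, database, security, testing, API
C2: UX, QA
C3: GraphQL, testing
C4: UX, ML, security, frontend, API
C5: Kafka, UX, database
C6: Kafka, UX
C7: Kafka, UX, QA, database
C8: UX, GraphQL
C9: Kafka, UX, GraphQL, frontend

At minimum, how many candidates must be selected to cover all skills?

3

C3, C4, C7 together cover {Kafka, UX, QA, database, GraphQL, ML, security, testing, frontend, API} — every skill.
No 2 of the 9 candidates cover everything (all 36 pairs fall short), so 3 is minimum.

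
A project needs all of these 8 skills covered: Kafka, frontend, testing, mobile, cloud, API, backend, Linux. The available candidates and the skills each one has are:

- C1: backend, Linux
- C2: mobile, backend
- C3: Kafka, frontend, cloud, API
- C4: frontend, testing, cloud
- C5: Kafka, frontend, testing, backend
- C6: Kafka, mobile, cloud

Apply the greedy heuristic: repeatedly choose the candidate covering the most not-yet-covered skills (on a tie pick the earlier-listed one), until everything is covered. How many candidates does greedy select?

Pick 1: C3 covers 4 new skills (Kafka, frontend, cloud, API).
Pick 2: C1 covers 2 new skills (backend, Linux).
Pick 3: C2 covers 1 new skills (mobile).
Pick 4: C4 covers 1 new skills (testing).
Greedy uses 4 candidates.

4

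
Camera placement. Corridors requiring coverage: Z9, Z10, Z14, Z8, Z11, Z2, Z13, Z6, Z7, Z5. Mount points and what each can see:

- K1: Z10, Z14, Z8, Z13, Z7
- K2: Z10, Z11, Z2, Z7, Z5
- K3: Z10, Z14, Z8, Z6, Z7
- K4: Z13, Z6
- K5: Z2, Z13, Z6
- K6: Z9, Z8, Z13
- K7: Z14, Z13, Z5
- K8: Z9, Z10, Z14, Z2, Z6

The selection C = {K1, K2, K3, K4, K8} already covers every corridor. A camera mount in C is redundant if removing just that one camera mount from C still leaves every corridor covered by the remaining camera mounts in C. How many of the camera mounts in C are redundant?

3

Drop K1: the rest still cover every corridor — redundant.
Drop K2: Z11, Z5 uncovered — not redundant.
Drop K3: the rest still cover every corridor — redundant.
Drop K4: the rest still cover every corridor — redundant.
Drop K8: Z9 uncovered — not redundant.
3 redundant: K1, K3, K4.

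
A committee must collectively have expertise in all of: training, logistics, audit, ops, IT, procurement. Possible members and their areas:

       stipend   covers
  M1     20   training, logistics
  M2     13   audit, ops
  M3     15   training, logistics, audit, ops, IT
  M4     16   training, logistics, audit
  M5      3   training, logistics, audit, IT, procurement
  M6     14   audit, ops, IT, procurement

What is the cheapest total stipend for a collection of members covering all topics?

M2, M5 cover every topic at stipend 13 + 3 = 16.
Any cover uses at least 2 members; among all covering selections none totals below 16.

16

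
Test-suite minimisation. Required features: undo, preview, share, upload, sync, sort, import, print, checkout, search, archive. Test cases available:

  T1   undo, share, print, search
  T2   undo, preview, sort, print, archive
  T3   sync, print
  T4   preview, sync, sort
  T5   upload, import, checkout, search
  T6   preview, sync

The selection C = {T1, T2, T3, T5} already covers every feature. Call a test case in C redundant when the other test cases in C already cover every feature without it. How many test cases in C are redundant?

0

Drop T1: share uncovered — not redundant.
Drop T2: preview, sort, archive uncovered — not redundant.
Drop T3: sync uncovered — not redundant.
Drop T5: upload, import, checkout uncovered — not redundant.
None of the test cases in C is redundant.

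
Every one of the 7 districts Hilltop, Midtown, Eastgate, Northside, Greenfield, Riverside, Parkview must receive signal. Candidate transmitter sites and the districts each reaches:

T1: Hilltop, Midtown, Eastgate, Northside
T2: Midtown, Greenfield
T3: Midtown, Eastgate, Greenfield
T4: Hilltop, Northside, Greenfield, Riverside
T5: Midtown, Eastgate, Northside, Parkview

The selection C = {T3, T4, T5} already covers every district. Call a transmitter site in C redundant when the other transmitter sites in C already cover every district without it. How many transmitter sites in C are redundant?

Drop T3: the rest still cover every district — redundant.
Drop T4: Hilltop, Riverside uncovered — not redundant.
Drop T5: Parkview uncovered — not redundant.
1 redundant: T3.

1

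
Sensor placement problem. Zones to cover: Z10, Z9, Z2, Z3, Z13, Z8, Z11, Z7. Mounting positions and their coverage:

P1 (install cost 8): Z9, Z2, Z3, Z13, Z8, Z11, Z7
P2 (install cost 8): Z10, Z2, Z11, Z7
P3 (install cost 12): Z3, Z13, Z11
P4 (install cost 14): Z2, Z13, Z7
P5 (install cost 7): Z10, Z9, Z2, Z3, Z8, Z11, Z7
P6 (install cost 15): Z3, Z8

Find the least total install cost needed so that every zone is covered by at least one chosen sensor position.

P1, P5 cover every zone at install cost 8 + 7 = 15.
Any cover uses at least 2 sensor positions; among all covering selections none totals below 15.

15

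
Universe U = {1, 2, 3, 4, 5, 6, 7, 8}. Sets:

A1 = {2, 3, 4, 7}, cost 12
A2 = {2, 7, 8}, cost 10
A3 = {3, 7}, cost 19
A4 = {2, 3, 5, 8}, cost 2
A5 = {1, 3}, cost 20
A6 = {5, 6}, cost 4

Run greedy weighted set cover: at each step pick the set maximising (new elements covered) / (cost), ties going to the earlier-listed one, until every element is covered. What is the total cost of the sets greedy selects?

Pick 1: A4 adds 4 new (2, 3, 5, 8) at cost 2 (ratio 4/2).
Pick 2: A6 adds 1 new (6) at cost 4 (ratio 1/4).
Pick 3: A1 adds 2 new (4, 7) at cost 12 (ratio 2/12).
Pick 4: A5 adds 1 new (1) at cost 20 (ratio 1/20).
Greedy total cost: 2 + 4 + 12 + 20 = 38.

38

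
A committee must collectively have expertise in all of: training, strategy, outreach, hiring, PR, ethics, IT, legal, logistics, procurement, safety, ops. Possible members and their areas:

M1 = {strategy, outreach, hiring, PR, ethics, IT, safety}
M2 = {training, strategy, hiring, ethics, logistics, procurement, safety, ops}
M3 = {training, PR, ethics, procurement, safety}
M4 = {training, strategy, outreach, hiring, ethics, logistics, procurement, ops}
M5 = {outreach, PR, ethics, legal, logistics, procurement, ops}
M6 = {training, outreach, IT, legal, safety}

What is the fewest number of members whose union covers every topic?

M1, M2, M5 together cover {training, strategy, outreach, hiring, PR, ethics, IT, legal, logistics, procurement, safety, ops} — every topic.
No 2 of the 6 members cover everything (all 15 pairs fall short), so 3 is minimum.

3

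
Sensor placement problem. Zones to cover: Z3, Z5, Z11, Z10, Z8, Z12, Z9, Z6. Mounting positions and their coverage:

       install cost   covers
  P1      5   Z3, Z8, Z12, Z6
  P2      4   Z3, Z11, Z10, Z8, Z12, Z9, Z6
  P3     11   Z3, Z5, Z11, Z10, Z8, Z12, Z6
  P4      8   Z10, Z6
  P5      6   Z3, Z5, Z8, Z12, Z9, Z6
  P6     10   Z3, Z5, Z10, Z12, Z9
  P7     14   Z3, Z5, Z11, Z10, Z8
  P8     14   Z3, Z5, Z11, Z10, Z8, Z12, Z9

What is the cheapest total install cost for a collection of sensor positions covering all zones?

10

P2, P5 cover every zone at install cost 4 + 6 = 10.
Any cover uses at least 2 sensor positions; among all covering selections none totals below 10.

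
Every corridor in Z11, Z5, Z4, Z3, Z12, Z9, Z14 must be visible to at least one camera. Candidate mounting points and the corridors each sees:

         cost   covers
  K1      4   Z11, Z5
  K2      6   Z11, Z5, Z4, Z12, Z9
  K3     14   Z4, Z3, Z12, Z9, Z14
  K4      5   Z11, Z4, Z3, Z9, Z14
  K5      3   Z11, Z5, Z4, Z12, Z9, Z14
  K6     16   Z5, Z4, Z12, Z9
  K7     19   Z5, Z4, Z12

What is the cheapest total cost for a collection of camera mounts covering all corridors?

K4, K5 cover every corridor at cost 5 + 3 = 8.
Any cover uses at least 2 camera mounts; among all covering selections none totals below 8.

8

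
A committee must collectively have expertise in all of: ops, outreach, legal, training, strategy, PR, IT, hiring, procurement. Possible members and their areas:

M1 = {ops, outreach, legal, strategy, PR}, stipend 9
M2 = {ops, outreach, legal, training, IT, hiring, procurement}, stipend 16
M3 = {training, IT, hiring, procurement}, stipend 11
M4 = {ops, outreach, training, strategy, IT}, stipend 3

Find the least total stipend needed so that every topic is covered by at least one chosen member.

M1, M3 cover every topic at stipend 9 + 11 = 20.
Any cover uses at least 2 members; among all covering selections none totals below 20.
Greedy by coverage-per-stipend would pick M4, M1, M3 for 23 — worse than the optimum 20.

20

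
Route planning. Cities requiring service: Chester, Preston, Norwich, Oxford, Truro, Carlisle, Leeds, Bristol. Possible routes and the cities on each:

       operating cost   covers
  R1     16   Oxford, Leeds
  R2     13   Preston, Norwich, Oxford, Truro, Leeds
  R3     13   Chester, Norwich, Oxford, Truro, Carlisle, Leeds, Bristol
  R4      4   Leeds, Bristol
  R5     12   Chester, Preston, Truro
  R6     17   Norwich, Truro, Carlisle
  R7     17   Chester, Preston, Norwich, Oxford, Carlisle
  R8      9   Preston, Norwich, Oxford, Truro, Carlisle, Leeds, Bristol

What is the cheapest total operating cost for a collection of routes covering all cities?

R5, R8 cover every city at operating cost 12 + 9 = 21.
Any cover uses at least 2 routes; among all covering selections none totals below 21.

21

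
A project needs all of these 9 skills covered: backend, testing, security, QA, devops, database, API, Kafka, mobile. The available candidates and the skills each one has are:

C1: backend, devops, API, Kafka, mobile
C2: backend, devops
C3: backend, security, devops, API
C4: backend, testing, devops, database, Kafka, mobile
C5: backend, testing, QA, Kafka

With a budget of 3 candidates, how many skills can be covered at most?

9

Choosing C3, C4, C5 covers {backend, testing, security, QA, devops, database, API, Kafka, mobile} — 9 skills.
That is all 9 skills.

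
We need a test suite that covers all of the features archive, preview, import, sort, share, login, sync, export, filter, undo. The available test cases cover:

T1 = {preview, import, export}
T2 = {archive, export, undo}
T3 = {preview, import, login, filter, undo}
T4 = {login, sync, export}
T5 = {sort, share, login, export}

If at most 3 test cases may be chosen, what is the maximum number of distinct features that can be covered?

9

Choosing T2, T3, T5 covers {archive, preview, import, sort, share, login, export, filter, undo} — 9 features.
No choice of 3 test cases does better; here sync is left uncovered.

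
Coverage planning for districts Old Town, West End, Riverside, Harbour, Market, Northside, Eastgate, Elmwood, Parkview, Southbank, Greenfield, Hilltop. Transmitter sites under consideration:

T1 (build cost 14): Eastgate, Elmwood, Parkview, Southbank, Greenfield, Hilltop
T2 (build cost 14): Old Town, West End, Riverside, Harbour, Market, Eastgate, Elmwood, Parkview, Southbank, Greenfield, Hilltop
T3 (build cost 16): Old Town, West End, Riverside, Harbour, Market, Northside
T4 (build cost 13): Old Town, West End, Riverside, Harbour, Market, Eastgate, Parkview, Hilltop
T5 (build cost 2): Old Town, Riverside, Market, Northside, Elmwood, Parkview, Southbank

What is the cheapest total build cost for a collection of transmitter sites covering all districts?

T2, T5 cover every district at build cost 14 + 2 = 16.
Any cover uses at least 2 transmitter sites; among all covering selections none totals below 16.

16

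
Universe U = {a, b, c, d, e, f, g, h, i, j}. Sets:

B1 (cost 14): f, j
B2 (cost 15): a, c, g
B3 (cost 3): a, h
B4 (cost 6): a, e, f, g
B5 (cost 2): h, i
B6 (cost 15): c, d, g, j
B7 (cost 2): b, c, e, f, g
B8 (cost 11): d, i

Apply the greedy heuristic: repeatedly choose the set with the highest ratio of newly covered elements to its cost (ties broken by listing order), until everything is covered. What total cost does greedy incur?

22

Pick 1: B7 adds 5 new (b, c, e, f, g) at cost 2 (ratio 5/2).
Pick 2: B5 adds 2 new (h, i) at cost 2 (ratio 2/2).
Pick 3: B3 adds 1 new (a) at cost 3 (ratio 1/3).
Pick 4: B6 adds 2 new (d, j) at cost 15 (ratio 2/15).
Greedy total cost: 2 + 2 + 3 + 15 = 22.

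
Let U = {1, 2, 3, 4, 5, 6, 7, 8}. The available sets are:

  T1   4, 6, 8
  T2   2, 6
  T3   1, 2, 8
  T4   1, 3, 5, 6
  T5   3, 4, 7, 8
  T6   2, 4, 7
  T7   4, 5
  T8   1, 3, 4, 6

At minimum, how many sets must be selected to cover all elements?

3

T1, T4, T6 together cover {1, 2, 3, 4, 5, 6, 7, 8} — every element.
No 2 of the 8 sets cover everything (all 28 pairs fall short), so 3 is minimum.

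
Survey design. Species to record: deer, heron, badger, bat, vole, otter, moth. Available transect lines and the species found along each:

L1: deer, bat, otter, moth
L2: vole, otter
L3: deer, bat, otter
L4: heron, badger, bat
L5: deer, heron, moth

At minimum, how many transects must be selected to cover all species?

3

L1, L2, L4 together cover {deer, heron, badger, bat, vole, otter, moth} — every species.
No 2 of the 5 transects cover everything (all 10 pairs fall short), so 3 is minimum.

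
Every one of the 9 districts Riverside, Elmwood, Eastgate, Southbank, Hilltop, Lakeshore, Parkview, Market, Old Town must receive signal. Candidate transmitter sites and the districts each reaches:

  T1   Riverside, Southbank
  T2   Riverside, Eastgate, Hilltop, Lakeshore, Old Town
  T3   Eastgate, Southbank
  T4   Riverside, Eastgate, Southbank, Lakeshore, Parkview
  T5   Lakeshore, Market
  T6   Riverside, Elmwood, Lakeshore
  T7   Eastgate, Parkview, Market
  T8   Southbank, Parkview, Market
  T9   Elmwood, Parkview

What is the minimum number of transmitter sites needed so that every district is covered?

T2, T6, T8 together cover {Riverside, Elmwood, Eastgate, Southbank, Hilltop, Lakeshore, Parkview, Market, Old Town} — every district.
No 2 of the 9 transmitter sites cover everything (all 36 pairs fall short), so 3 is minimum.

3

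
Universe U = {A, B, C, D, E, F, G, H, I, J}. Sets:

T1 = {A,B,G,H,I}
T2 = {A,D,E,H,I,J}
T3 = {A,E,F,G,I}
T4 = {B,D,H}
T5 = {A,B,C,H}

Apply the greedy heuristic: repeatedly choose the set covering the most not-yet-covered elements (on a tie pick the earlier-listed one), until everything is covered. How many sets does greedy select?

4

Pick 1: T2 covers 6 new elements (A, D, E, H, I, J).
Pick 2: T1 covers 2 new elements (B, G).
Pick 3: T3 covers 1 new elements (F).
Pick 4: T5 covers 1 new elements (C).
Greedy uses 4 sets. (The true minimum is 3.)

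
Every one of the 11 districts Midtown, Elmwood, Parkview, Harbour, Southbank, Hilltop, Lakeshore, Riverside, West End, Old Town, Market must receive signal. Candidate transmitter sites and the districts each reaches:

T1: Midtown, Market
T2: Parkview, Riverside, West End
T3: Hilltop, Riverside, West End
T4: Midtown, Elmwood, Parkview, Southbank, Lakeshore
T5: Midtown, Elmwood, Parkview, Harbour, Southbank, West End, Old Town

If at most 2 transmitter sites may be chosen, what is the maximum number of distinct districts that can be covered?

9

Choosing T3, T5 covers {Midtown, Elmwood, Parkview, Harbour, Southbank, Hilltop, Riverside, West End, Old Town} — 9 districts.
No choice of 2 transmitter sites does better; here Lakeshore, Market are left uncovered.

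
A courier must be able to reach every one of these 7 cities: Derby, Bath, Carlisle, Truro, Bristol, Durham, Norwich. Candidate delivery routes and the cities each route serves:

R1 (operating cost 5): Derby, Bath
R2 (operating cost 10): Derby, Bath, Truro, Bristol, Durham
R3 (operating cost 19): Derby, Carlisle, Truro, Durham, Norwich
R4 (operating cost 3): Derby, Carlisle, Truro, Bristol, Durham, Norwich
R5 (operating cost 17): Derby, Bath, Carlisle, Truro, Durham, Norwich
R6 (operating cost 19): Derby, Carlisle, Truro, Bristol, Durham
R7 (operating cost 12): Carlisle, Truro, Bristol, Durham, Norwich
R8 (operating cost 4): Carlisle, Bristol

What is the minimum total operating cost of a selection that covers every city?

R1, R4 cover every city at operating cost 5 + 3 = 8.
Any cover uses at least 2 routes; among all covering selections none totals below 8.

8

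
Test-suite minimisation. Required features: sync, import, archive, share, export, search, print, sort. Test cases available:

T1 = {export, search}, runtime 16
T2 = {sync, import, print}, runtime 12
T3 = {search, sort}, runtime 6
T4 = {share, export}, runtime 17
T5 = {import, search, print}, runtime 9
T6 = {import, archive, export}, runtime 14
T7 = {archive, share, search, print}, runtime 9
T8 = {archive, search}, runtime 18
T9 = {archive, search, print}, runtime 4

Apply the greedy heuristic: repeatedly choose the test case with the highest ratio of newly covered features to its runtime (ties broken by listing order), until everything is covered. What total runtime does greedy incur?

Pick 1: T9 adds 3 new (archive, search, print) at runtime 4 (ratio 3/4).
Pick 2: T2 adds 2 new (sync, import) at runtime 12 (ratio 2/12).
Pick 3: T3 adds 1 new (sort) at runtime 6 (ratio 1/6).
Pick 4: T4 adds 2 new (share, export) at runtime 17 (ratio 2/17).
Greedy total runtime: 4 + 12 + 6 + 17 = 39.

39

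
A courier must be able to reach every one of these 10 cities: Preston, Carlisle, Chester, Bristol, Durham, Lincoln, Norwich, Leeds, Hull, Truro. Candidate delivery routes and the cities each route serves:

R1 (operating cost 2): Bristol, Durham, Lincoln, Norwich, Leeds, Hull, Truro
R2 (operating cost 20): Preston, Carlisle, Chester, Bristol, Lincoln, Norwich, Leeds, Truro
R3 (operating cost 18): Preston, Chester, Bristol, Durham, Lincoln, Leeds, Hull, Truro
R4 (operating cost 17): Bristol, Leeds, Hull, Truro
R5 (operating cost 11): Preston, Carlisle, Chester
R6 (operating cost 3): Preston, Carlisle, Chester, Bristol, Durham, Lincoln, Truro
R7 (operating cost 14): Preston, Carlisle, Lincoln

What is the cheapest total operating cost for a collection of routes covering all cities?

5

R1, R6 cover every city at operating cost 2 + 3 = 5.
Any cover uses at least 2 routes; among all covering selections none totals below 5.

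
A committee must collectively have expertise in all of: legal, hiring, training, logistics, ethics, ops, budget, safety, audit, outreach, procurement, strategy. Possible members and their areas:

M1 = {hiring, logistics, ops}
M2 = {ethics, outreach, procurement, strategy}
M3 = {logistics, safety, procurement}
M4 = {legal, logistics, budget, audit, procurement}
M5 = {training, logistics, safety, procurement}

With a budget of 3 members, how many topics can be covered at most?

Choosing M1, M2, M4 covers {legal, hiring, logistics, ethics, ops, budget, audit, outreach, procurement, strategy} — 10 topics.
No choice of 3 members does better; here training, safety are left uncovered.

10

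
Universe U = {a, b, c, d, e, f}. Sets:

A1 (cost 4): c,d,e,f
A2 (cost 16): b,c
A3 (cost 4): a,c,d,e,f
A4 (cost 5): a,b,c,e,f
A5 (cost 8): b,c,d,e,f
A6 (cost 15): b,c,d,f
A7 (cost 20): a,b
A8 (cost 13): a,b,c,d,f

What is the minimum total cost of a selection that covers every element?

9

A1, A4 cover every element at cost 4 + 5 = 9.
Any cover uses at least 2 sets; among all covering selections none totals below 9.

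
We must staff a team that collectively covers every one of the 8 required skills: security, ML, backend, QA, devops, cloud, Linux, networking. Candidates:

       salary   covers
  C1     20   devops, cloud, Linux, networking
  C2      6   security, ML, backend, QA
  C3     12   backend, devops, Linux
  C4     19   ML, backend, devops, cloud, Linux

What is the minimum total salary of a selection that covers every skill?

C1, C2 cover every skill at salary 20 + 6 = 26.
Any cover uses at least 2 candidates; among all covering selections none totals below 26.

26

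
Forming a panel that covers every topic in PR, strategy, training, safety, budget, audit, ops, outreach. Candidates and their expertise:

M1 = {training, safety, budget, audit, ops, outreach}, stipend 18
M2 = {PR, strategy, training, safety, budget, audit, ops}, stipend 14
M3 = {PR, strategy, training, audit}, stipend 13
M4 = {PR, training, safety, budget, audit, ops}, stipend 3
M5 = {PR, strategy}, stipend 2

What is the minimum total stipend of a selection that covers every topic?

M1, M5 cover every topic at stipend 18 + 2 = 20.
Any cover uses at least 2 members; among all covering selections none totals below 20.
Greedy by coverage-per-stipend would pick M4, M5, M1 for 23 — worse than the optimum 20.

20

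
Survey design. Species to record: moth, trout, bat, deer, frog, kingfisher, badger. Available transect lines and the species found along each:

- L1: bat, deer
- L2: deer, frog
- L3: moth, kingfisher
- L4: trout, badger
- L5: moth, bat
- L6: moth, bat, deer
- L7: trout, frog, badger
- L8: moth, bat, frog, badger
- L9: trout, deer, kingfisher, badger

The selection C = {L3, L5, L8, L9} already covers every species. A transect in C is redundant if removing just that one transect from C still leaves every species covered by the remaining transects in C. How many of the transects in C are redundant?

2

Drop L3: the rest still cover every species — redundant.
Drop L5: the rest still cover every species — redundant.
Drop L8: frog uncovered — not redundant.
Drop L9: trout, deer uncovered — not redundant.
2 redundant: L3, L5.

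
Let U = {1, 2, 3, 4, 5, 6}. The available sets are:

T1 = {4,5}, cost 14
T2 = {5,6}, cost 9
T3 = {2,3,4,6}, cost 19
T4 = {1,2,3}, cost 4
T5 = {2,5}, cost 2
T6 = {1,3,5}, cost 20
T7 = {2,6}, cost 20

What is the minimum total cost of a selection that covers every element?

25

T3, T4, T5 cover every element at cost 19 + 4 + 2 = 25.
Any cover uses at least 2 sets; among all covering selections none totals below 25.
Greedy by coverage-per-cost would pick T5, T4, T2, T1 for 29 — worse than the optimum 25.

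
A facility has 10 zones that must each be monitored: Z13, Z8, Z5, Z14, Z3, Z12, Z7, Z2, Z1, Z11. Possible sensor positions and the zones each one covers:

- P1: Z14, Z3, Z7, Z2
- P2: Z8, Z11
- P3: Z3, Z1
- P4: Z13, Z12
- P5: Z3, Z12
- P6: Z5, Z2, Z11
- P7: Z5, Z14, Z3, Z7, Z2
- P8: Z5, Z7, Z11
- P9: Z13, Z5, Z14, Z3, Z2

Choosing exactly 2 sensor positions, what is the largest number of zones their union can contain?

Choosing P2, P7 covers {Z8, Z5, Z14, Z3, Z7, Z2, Z11} — 7 zones.
No choice of 2 sensor positions does better; here Z13, Z12, Z1 are left uncovered.

7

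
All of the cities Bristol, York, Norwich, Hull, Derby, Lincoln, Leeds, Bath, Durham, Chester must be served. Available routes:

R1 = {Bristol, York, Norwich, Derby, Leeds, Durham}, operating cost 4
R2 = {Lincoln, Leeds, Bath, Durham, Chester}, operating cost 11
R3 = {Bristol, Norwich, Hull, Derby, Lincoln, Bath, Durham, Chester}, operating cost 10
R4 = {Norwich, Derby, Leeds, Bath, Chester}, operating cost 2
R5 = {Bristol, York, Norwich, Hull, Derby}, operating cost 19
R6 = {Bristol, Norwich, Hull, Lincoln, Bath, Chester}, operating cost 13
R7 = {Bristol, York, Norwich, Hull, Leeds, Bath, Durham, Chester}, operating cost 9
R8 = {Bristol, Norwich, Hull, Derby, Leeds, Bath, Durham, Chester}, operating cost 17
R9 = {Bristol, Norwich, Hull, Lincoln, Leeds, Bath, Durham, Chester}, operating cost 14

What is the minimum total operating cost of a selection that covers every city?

14

R1, R3 cover every city at operating cost 4 + 10 = 14.
Any cover uses at least 2 routes; among all covering selections none totals below 14.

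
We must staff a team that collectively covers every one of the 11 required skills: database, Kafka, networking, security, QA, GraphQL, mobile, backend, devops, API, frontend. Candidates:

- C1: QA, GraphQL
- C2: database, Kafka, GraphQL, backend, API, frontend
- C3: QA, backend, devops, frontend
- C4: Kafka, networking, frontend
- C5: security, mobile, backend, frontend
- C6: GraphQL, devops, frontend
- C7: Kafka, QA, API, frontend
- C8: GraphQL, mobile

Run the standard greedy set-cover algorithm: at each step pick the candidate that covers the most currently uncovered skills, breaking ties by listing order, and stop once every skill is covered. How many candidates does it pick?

4

Pick 1: C2 covers 6 new skills (database, Kafka, GraphQL, backend, API, frontend).
Pick 2: C3 covers 2 new skills (QA, devops).
Pick 3: C5 covers 2 new skills (security, mobile).
Pick 4: C4 covers 1 new skills (networking).
Greedy uses 4 candidates.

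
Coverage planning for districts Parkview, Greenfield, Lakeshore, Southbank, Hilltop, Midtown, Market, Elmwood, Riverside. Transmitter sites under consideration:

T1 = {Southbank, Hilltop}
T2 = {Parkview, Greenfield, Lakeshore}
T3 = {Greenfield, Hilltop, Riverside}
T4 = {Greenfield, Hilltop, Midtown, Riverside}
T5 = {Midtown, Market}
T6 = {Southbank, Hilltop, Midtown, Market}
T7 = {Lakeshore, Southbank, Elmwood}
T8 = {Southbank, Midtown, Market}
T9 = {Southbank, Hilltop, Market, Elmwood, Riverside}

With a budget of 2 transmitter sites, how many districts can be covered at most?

8

Choosing T2, T9 covers {Parkview, Greenfield, Lakeshore, Southbank, Hilltop, Market, Elmwood, Riverside} — 8 districts.
No choice of 2 transmitter sites does better; here Midtown is left uncovered.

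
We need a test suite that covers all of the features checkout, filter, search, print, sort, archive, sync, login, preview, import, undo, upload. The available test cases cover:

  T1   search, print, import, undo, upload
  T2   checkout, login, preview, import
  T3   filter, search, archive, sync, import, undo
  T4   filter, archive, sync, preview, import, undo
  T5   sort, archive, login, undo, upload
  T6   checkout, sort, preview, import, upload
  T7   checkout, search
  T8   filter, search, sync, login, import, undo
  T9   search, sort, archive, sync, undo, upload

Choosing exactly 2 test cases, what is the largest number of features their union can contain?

10

Choosing T2, T9 covers {checkout, search, sort, archive, sync, login, preview, import, undo, upload} — 10 features.
No choice of 2 test cases does better; here filter, print are left uncovered.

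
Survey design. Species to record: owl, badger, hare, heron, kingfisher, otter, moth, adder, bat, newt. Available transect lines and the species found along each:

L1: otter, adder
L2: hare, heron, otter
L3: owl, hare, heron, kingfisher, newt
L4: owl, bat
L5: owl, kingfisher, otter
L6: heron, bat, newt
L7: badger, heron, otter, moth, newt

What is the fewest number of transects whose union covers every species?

L1, L3, L4, L7 together cover {owl, badger, hare, heron, kingfisher, otter, moth, adder, bat, newt} — every species.
No 3 of the 7 transects cover everything (all 35 triples fall short), so 4 is minimum.

4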